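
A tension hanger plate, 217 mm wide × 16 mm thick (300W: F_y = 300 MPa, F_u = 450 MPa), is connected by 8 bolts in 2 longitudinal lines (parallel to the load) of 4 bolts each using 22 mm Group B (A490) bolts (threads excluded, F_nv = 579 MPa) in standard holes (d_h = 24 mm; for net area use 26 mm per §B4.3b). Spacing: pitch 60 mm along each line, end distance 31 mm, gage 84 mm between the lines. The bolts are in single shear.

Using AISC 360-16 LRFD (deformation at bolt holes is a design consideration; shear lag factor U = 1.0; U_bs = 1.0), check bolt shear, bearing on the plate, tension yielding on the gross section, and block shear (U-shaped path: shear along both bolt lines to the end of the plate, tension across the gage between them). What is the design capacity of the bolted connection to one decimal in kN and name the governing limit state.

Bolt shear: A_b = π(22)²/4 = 380.13 mm². φR_n = 0.75 × 579 × 380.13 × 8 × 1 = 1320.6 kN.
Bearing (16 mm plate, F_u = 450 MPa): end bolts L_c = 31 − 24/2 = 19, R_n = min(1.2×19×16×450, 2.4×22×16×450) = 164.16 kN/bolt; interior L_c = 60 − 24 = 36, R_n = 311.04 kN/bolt. φR_n = 0.75 × (2×164.16 + 6×311.04) = 1645.9 kN.
Tension yield (gross): A_g = 217×16 = 3472 mm². φR_n = 0.90 × 300 × 3472 = 937.4 kN.
Block shear: shear path 2×[31+3×60] = 2×211 mm, A_gv = 6752, A_nv = 2×(211 − 3.5×26)×16 = 3840 mm²; tension across gage: (84 − 1×26)×16 = 928 mm². R_n = min(0.6×450×3840, 0.6×300×6752) + 1.0×450×928 = min(1036.8, 1215.4) + 417.6 = 1454.4 kN. φR_n = 0.75 × 1454.4 = 1090.8 kN.
Governing: min(1320.6, 1645.9, 937.4, 1090.8) = 937.4 kN → gross-section yield.

937.4 kN (gross-section yield governs)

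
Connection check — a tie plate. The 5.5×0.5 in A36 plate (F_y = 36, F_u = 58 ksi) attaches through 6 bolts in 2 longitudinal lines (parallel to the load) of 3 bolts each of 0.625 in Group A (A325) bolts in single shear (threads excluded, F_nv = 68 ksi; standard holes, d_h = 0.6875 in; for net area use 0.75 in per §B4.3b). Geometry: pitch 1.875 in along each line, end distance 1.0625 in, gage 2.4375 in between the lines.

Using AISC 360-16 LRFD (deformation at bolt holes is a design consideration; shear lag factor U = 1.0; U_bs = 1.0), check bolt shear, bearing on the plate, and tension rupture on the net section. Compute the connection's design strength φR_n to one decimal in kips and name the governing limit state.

87.0 kips (net-section rupture governs)

Bolt shear: A_b = π(0.625)²/4 = 0.3068 in². φR_n = 0.75 × 68 × 0.3068 × 6 × 1 = 93.9 kips.
Bearing (0.5 in plate, F_u = 58 ksi): end bolts L_c = 1.0625 − 0.6875/2 = 0.71875, R_n = min(1.2×0.71875×0.5×58, 2.4×0.625×0.5×58) = 25.013 kips/bolt; interior L_c = 1.875 − 0.6875 = 1.1875, R_n = 41.325 kips/bolt. φR_n = 0.75 × (2×25.013 + 4×41.325) = 161.5 kips.
Tension rupture (net): A_n = (5.5 − 2×0.75)×0.5 = 2 in² (U = 1.0, A_e = A_n). φR_n = 0.75 × 58 × 2 = 87.0 kips.
Governing: min(93.9, 161.5, 87.0) = 87.0 kips → net-section rupture.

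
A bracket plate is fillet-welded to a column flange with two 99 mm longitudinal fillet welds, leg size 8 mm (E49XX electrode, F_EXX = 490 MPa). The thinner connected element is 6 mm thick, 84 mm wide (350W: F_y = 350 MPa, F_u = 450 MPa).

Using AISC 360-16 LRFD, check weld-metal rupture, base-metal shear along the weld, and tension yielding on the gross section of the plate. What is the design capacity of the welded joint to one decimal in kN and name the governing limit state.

Weld metal: throat = 0.707×8 = 5.656 mm, L = 2×99 = 198 mm. φR_n = 0.75 × 0.6 × 490 × 5.656 × 198 = 246.9 kN.
Base metal shear (6 mm plate): yield φR_n = 1.0×0.6×350×6×198 = 249.5 kN; rupture φR_n = 0.75×0.6×450×6×198 = 240.6 kN; take 240.6 kN (rupture).
Tension yield (gross): A_g = 84×6 = 504 mm². φR_n = 0.90 × 350 × 504 = 158.8 kN.
Governing: min(246.9, 240.6, 158.8) = 158.8 kN → gross-section yield.

158.8 kN (gross-section yield governs)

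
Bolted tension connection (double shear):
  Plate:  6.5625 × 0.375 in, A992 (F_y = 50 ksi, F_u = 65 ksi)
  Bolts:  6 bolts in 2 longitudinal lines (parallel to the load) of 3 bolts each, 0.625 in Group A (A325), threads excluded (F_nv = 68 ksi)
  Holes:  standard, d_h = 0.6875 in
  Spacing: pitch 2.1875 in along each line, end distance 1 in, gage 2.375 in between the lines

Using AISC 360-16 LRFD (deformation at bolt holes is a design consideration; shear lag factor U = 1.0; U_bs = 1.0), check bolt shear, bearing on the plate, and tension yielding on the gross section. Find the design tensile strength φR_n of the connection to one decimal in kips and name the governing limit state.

110.7 kips (gross-section yield governs)

Bolt shear: A_b = π(0.625)²/4 = 0.3068 in². φR_n = 0.75 × 68 × 0.3068 × 6 × 2 = 187.8 kips.
Bearing (0.375 in plate, F_u = 65 ksi): end bolts L_c = 1 − 0.6875/2 = 0.65625, R_n = min(1.2×0.65625×0.375×65, 2.4×0.625×0.375×65) = 19.195 kips/bolt; interior L_c = 2.1875 − 0.6875 = 1.5, R_n = 36.563 kips/bolt. φR_n = 0.75 × (2×19.195 + 4×36.563) = 138.5 kips.
Tension yield (gross): A_g = 6.5625×0.375 = 2.4609 in². φR_n = 0.90 × 50 × 2.4609 = 110.7 kips.
Governing: min(187.8, 138.5, 110.7) = 110.7 kips → gross-section yield.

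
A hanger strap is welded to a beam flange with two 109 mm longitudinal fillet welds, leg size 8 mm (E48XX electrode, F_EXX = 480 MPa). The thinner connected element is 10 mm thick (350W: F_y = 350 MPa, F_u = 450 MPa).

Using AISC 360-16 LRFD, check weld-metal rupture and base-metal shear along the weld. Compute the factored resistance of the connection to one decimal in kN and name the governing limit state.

266.3 kN (weld metal governs)

Weld metal: throat = 0.707×8 = 5.656 mm, L = 2×109 = 218 mm. φR_n = 0.75 × 0.6 × 480 × 5.656 × 218 = 266.3 kN.
Base metal shear (10 mm plate): yield φR_n = 1.0×0.6×350×10×218 = 457.8 kN; rupture φR_n = 0.75×0.6×450×10×218 = 441.5 kN; take 441.5 kN (rupture).
Governing: min(266.3, 441.5) = 266.3 kN → weld metal.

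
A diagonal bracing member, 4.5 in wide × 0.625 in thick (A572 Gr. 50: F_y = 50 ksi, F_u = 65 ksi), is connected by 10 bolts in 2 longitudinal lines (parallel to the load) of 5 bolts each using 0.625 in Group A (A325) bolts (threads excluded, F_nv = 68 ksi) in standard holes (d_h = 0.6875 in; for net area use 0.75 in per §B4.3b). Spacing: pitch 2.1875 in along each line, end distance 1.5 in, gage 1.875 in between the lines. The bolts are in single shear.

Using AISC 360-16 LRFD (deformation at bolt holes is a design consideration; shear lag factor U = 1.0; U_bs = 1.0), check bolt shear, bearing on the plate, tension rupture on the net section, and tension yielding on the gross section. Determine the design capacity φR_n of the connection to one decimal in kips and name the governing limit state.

91.4 kips (net-section rupture governs)

Bolt shear: A_b = π(0.625)²/4 = 0.3068 in². φR_n = 0.75 × 68 × 0.3068 × 10 × 1 = 156.5 kips.
Bearing (0.625 in plate, F_u = 65 ksi): end bolts L_c = 1.5 − 0.6875/2 = 1.15625, R_n = min(1.2×1.15625×0.625×65, 2.4×0.625×0.625×65) = 56.367 kips/bolt; interior L_c = 2.1875 − 0.6875 = 1.5, R_n = 60.938 kips/bolt. φR_n = 0.75 × (2×56.367 + 8×60.938) = 450.2 kips.
Tension rupture (net): A_n = (4.5 − 2×0.75)×0.625 = 1.875 in² (U = 1.0, A_e = A_n). φR_n = 0.75 × 65 × 1.875 = 91.4 kips.
Tension yield (gross): A_g = 4.5×0.625 = 2.8125 in². φR_n = 0.90 × 50 × 2.8125 = 126.6 kips.
Governing: min(156.5, 450.2, 91.4, 126.6) = 91.4 kips → net-section rupture.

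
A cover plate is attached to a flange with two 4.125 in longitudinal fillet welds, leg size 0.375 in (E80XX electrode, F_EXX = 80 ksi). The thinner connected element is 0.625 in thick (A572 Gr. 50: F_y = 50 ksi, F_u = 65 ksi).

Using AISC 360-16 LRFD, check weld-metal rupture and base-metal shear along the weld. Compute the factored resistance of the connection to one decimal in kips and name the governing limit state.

Weld metal: throat = 0.707×0.375 = 0.26513 in, L = 2×4.125 = 8.25 in. φR_n = 0.75 × 0.6 × 80 × 0.26513 × 8.25 = 78.7 kips.
Base metal shear (0.625 in plate): yield φR_n = 1.0×0.6×50×0.625×8.25 = 154.7 kips; rupture φR_n = 0.75×0.6×65×0.625×8.25 = 150.8 kips; take 150.8 kips (rupture).
Governing: min(78.7, 150.8) = 78.7 kips → weld metal.

78.7 kips (weld metal governs)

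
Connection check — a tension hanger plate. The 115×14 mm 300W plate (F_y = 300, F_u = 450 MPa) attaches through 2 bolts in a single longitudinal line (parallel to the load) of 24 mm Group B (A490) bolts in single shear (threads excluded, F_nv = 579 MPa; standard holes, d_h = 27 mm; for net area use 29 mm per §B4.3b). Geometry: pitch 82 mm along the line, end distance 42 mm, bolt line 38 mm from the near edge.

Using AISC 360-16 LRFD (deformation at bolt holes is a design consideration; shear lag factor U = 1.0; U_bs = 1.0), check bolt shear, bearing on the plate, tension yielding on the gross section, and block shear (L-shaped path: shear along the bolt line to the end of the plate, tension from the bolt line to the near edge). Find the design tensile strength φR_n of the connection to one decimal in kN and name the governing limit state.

Bolt shear: A_b = π(24)²/4 = 452.39 mm². φR_n = 0.75 × 579 × 452.39 × 2 × 1 = 392.9 kN.
Bearing (14 mm plate, F_u = 450 MPa): end bolts L_c = 42 − 27/2 = 28.5, R_n = min(1.2×28.5×14×450, 2.4×24×14×450) = 215.46 kN/bolt; interior L_c = 82 − 27 = 55, R_n = 362.88 kN/bolt. φR_n = 0.75 × (1×215.46 + 1×362.88) = 433.8 kN.
Tension yield (gross): A_g = 115×14 = 1610 mm². φR_n = 0.90 × 300 × 1610 = 434.7 kN.
Block shear: shear path 1×[42+1×82] = 1×124 mm, A_gv = 1736, A_nv = 1×(124 − 1.5×29)×14 = 1127 mm²; tension to near edge: (38 − 0.5×29)×14 = 329 mm². R_n = min(0.6×450×1127, 0.6×300×1736) + 1.0×450×329 = min(304.29, 312.48) + 148.05 = 452.34 kN. φR_n = 0.75 × 452.34 = 339.3 kN.
Governing: min(392.9, 433.8, 434.7, 339.3) = 339.3 kN → block shear.

339.3 kN (block shear governs)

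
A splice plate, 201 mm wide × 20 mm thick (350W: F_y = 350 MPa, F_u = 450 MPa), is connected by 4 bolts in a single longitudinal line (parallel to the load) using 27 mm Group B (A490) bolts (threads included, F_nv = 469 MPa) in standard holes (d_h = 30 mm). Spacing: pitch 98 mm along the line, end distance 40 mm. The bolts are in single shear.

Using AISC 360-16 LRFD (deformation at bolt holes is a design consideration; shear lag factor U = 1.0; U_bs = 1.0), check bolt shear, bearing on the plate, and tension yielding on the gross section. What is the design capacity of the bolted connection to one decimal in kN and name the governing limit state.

805.6 kN (bolt shear governs)

Bolt shear: A_b = π(27)²/4 = 572.56 mm². φR_n = 0.75 × 469 × 572.56 × 4 × 1 = 805.6 kN.
Bearing (20 mm plate, F_u = 450 MPa): end bolts L_c = 40 − 30/2 = 25, R_n = min(1.2×25×20×450, 2.4×27×20×450) = 270 kN/bolt; interior L_c = 98 − 30 = 68, R_n = 583.2 kN/bolt. φR_n = 0.75 × (1×270 + 3×583.2) = 1514.7 kN.
Tension yield (gross): A_g = 201×20 = 4020 mm². φR_n = 0.90 × 350 × 4020 = 1266.3 kN.
Governing: min(805.6, 1514.7, 1266.3) = 805.6 kN → bolt shear.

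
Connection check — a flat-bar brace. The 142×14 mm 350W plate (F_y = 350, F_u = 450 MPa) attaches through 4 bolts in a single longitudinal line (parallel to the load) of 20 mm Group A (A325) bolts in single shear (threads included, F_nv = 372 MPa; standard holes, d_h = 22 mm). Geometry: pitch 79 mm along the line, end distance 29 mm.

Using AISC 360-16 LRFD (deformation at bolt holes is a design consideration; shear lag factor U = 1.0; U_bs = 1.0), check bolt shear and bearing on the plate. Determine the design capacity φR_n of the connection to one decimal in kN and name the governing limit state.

Bolt shear: A_b = π(20)²/4 = 314.16 mm². φR_n = 0.75 × 372 × 314.16 × 4 × 1 = 350.6 kN.
Bearing (14 mm plate, F_u = 450 MPa): end bolts L_c = 29 − 22/2 = 18, R_n = min(1.2×18×14×450, 2.4×20×14×450) = 136.08 kN/bolt; interior L_c = 79 − 22 = 57, R_n = 302.4 kN/bolt. φR_n = 0.75 × (1×136.08 + 3×302.4) = 782.5 kN.
Governing: min(350.6, 782.5) = 350.6 kN → bolt shear.

350.6 kN (bolt shear governs)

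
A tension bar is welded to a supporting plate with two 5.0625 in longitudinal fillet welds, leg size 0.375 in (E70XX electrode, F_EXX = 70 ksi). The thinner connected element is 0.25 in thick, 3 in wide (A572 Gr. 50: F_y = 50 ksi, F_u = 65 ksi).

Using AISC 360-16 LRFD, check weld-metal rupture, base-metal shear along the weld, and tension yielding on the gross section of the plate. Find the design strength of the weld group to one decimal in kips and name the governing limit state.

33.8 kips (gross-section yield governs)

Weld metal: throat = 0.707×0.375 = 0.26513 in, L = 2×5.0625 = 10.125 in. φR_n = 0.75 × 0.6 × 70 × 0.26513 × 10.125 = 84.6 kips.
Base metal shear (0.25 in plate): yield φR_n = 1.0×0.6×50×0.25×10.125 = 75.9 kips; rupture φR_n = 0.75×0.6×65×0.25×10.125 = 74.0 kips; take 74.0 kips (rupture).
Tension yield (gross): A_g = 3×0.25 = 0.75 in². φR_n = 0.90 × 50 × 0.75 = 33.8 kips.
Governing: min(84.6, 74.0, 33.8) = 33.8 kips → gross-section yield.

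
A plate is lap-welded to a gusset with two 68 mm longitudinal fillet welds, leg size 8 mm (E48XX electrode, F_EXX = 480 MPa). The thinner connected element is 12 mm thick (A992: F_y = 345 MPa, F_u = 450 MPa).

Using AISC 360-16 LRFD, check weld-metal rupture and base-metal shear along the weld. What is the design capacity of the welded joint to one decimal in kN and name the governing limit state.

166.2 kN (weld metal governs)

Weld metal: throat = 0.707×8 = 5.656 mm, L = 2×68 = 136 mm. φR_n = 0.75 × 0.6 × 480 × 5.656 × 136 = 166.2 kN.
Base metal shear (12 mm plate): yield φR_n = 1.0×0.6×345×12×136 = 337.8 kN; rupture φR_n = 0.75×0.6×450×12×136 = 330.5 kN; take 330.5 kN (rupture).
Governing: min(166.2, 330.5) = 166.2 kN → weld metal.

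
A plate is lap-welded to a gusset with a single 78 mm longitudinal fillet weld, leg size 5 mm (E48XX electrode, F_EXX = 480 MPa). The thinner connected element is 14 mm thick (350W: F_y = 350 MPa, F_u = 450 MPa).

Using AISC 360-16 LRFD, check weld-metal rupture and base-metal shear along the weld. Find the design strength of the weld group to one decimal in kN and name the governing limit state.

59.6 kN (weld metal governs)

Weld metal: throat = 0.707×5 = 3.535 mm, L = 78 mm. φR_n = 0.75 × 0.6 × 480 × 3.535 × 78 = 59.6 kN.
Base metal shear (14 mm plate): yield φR_n = 1.0×0.6×350×14×78 = 229.3 kN; rupture φR_n = 0.75×0.6×450×14×78 = 221.1 kN; take 221.1 kN (rupture).
Governing: min(59.6, 221.1) = 59.6 kN → weld metal.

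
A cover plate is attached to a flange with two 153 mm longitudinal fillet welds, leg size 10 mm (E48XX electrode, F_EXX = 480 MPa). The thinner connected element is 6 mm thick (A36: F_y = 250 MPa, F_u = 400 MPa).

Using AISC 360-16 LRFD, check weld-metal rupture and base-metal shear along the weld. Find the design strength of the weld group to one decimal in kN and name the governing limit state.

Weld metal: throat = 0.707×10 = 7.07 mm, L = 2×153 = 306 mm. φR_n = 0.75 × 0.6 × 480 × 7.07 × 306 = 467.3 kN.
Base metal shear (6 mm plate): yield φR_n = 1.0×0.6×250×6×306 = 275.4 kN; rupture φR_n = 0.75×0.6×400×6×306 = 330.5 kN; take 275.4 kN (yield).
Governing: min(467.3, 275.4) = 275.4 kN → base-metal shear.

275.4 kN (base-metal shear governs)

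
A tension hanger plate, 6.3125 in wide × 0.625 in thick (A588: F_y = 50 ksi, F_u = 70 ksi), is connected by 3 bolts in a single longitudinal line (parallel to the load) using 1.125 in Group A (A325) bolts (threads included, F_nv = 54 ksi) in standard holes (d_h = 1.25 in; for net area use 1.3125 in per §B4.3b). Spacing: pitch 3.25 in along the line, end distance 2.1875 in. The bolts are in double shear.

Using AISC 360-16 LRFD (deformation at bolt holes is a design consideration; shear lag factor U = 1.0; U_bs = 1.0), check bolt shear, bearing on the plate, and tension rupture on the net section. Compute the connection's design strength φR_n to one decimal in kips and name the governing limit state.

164.1 kips (net-section rupture governs)

Bolt shear: A_b = π(1.125)²/4 = 0.99402 in². φR_n = 0.75 × 54 × 0.99402 × 3 × 2 = 241.5 kips.
Bearing (0.625 in plate, F_u = 70 ksi): end bolts L_c = 2.1875 − 1.25/2 = 1.5625, R_n = min(1.2×1.5625×0.625×70, 2.4×1.125×0.625×70) = 82.031 kips/bolt; interior L_c = 3.25 − 1.25 = 2, R_n = 105 kips/bolt. φR_n = 0.75 × (1×82.031 + 2×105) = 219.0 kips.
Tension rupture (net): A_n = (6.3125 − 1×1.3125)×0.625 = 3.125 in² (U = 1.0, A_e = A_n). φR_n = 0.75 × 70 × 3.125 = 164.1 kips.
Governing: min(241.5, 219.0, 164.1) = 164.1 kips → net-section rupture.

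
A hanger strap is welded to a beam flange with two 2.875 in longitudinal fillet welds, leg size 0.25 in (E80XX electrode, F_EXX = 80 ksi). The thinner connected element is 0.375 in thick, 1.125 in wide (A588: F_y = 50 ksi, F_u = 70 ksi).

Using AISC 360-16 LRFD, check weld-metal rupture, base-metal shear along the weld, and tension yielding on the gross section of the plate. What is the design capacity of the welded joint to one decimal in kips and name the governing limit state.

Weld metal: throat = 0.707×0.25 = 0.17675 in, L = 2×2.875 = 5.75 in. φR_n = 0.75 × 0.6 × 80 × 0.17675 × 5.75 = 36.6 kips.
Base metal shear (0.375 in plate): yield φR_n = 1.0×0.6×50×0.375×5.75 = 64.7 kips; rupture φR_n = 0.75×0.6×70×0.375×5.75 = 67.9 kips; take 64.7 kips (yield).
Tension yield (gross): A_g = 1.125×0.375 = 0.42188 in². φR_n = 0.90 × 50 × 0.42188 = 19.0 kips.
Governing: min(36.6, 64.7, 19.0) = 19.0 kips → gross-section yield.

19.0 kips (gross-section yield governs)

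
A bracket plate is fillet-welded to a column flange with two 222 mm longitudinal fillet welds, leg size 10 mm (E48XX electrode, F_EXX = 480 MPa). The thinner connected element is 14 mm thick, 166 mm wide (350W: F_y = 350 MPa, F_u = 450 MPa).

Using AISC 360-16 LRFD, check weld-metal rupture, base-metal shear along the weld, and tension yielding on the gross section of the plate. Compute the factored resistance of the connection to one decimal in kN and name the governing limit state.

Weld metal: throat = 0.707×10 = 7.07 mm, L = 2×222 = 444 mm. φR_n = 0.75 × 0.6 × 480 × 7.07 × 444 = 678.0 kN.
Base metal shear (14 mm plate): yield φR_n = 1.0×0.6×350×14×444 = 1305.4 kN; rupture φR_n = 0.75×0.6×450×14×444 = 1258.7 kN; take 1258.7 kN (rupture).
Tension yield (gross): A_g = 166×14 = 2324 mm². φR_n = 0.90 × 350 × 2324 = 732.1 kN.
Governing: min(678.0, 1258.7, 732.1) = 678.0 kN → weld metal.

678.0 kN (weld metal governs)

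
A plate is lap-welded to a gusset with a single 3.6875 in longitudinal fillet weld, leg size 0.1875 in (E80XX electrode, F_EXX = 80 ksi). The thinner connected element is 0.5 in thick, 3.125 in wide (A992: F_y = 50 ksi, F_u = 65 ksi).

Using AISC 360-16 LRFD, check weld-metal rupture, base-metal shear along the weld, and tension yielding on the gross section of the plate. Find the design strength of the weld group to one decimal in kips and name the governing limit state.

Weld metal: throat = 0.707×0.1875 = 0.13256 in, L = 3.6875 in. φR_n = 0.75 × 0.6 × 80 × 0.13256 × 3.6875 = 17.6 kips.
Base metal shear (0.5 in plate): yield φR_n = 1.0×0.6×50×0.5×3.6875 = 55.3 kips; rupture φR_n = 0.75×0.6×65×0.5×3.6875 = 53.9 kips; take 53.9 kips (rupture).
Tension yield (gross): A_g = 3.125×0.5 = 1.5625 in². φR_n = 0.90 × 50 × 1.5625 = 70.3 kips.
Governing: min(17.6, 53.9, 70.3) = 17.6 kips → weld metal.

17.6 kips (weld metal governs)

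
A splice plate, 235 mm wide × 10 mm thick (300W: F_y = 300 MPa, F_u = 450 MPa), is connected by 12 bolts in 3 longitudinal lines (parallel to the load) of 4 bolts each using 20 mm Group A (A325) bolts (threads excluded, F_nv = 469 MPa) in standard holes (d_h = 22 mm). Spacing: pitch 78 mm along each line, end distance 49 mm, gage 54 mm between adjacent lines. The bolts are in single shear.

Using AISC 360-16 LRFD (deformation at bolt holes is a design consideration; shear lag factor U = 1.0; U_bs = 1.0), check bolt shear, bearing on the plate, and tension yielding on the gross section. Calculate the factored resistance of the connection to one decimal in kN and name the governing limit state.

634.5 kN (gross-section yield governs)

Bolt shear: A_b = π(20)²/4 = 314.16 mm². φR_n = 0.75 × 469 × 314.16 × 12 × 1 = 1326.1 kN.
Bearing (10 mm plate, F_u = 450 MPa): end bolts L_c = 49 − 22/2 = 38, R_n = min(1.2×38×10×450, 2.4×20×10×450) = 205.2 kN/bolt; interior L_c = 78 − 22 = 56, R_n = 216 kN/bolt. φR_n = 0.75 × (3×205.2 + 9×216) = 1919.7 kN.
Tension yield (gross): A_g = 235×10 = 2350 mm². φR_n = 0.90 × 300 × 2350 = 634.5 kN.
Governing: min(1326.1, 1919.7, 634.5) = 634.5 kN → gross-section yield.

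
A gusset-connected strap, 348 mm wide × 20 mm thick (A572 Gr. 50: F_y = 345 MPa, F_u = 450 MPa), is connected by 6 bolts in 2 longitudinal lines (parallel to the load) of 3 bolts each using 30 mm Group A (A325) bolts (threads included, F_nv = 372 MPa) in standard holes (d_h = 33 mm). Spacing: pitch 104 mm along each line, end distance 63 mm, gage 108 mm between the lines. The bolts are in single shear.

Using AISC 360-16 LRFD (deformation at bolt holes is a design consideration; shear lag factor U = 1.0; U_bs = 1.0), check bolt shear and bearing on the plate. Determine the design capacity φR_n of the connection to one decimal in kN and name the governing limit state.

1183.3 kN (bolt shear governs)

Bolt shear: A_b = π(30)²/4 = 706.86 mm². φR_n = 0.75 × 372 × 706.86 × 6 × 1 = 1183.3 kN.
Bearing (20 mm plate, F_u = 450 MPa): end bolts L_c = 63 − 33/2 = 46.5, R_n = min(1.2×46.5×20×450, 2.4×30×20×450) = 502.2 kN/bolt; interior L_c = 104 − 33 = 71, R_n = 648 kN/bolt. φR_n = 0.75 × (2×502.2 + 4×648) = 2697.3 kN.
Governing: min(1183.3, 2697.3) = 1183.3 kN → bolt shear.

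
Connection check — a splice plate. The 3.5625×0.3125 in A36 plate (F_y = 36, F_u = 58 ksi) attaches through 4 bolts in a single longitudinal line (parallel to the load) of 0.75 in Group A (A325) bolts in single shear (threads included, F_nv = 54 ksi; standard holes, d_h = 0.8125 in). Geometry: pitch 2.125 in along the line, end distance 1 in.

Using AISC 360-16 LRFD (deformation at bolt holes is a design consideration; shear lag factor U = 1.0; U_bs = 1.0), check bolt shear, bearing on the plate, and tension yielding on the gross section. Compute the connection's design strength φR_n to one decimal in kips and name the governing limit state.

36.1 kips (gross-section yield governs)

Bolt shear: A_b = π(0.75)²/4 = 0.44179 in². φR_n = 0.75 × 54 × 0.44179 × 4 × 1 = 71.6 kips.
Bearing (0.3125 in plate, F_u = 58 ksi): end bolts L_c = 1 − 0.8125/2 = 0.59375, R_n = min(1.2×0.59375×0.3125×58, 2.4×0.75×0.3125×58) = 12.914 kips/bolt; interior L_c = 2.125 − 0.8125 = 1.3125, R_n = 28.547 kips/bolt. φR_n = 0.75 × (1×12.914 + 3×28.547) = 73.9 kips.
Tension yield (gross): A_g = 3.5625×0.3125 = 1.1133 in². φR_n = 0.90 × 36 × 1.1133 = 36.1 kips.
Governing: min(71.6, 73.9, 36.1) = 36.1 kips → gross-section yield.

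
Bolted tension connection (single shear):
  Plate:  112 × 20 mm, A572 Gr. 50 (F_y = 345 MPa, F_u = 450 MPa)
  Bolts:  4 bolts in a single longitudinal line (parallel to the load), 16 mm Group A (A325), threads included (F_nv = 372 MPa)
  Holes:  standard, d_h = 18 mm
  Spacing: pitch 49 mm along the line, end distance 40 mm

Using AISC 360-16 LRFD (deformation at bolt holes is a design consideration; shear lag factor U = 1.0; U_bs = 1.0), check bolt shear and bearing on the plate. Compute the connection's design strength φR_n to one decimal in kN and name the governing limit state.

224.4 kN (bolt shear governs)

Bolt shear: A_b = π(16)²/4 = 201.06 mm². φR_n = 0.75 × 372 × 201.06 × 4 × 1 = 224.4 kN.
Bearing (20 mm plate, F_u = 450 MPa): end bolts L_c = 40 − 18/2 = 31, R_n = min(1.2×31×20×450, 2.4×16×20×450) = 334.8 kN/bolt; interior L_c = 49 − 18 = 31, R_n = 334.8 kN/bolt. φR_n = 0.75 × (1×334.8 + 3×334.8) = 1004.4 kN.
Governing: min(224.4, 1004.4) = 224.4 kN → bolt shear.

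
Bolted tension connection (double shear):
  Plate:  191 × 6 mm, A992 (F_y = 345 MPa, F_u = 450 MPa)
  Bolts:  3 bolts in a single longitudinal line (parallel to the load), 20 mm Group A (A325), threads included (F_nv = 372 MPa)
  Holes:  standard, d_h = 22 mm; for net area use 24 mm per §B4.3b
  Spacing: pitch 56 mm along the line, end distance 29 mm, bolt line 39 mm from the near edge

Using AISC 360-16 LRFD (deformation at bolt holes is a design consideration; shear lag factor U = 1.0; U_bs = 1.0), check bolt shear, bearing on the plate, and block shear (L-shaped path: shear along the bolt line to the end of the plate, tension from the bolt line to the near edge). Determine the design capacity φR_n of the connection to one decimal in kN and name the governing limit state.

Bolt shear: A_b = π(20)²/4 = 314.16 mm². φR_n = 0.75 × 372 × 314.16 × 3 × 2 = 525.9 kN.
Bearing (6 mm plate, F_u = 450 MPa): end bolts L_c = 29 − 22/2 = 18, R_n = min(1.2×18×6×450, 2.4×20×6×450) = 58.32 kN/bolt; interior L_c = 56 − 22 = 34, R_n = 110.16 kN/bolt. φR_n = 0.75 × (1×58.32 + 2×110.16) = 209.0 kN.
Block shear: shear path 1×[29+2×56] = 1×141 mm, A_gv = 846, A_nv = 1×(141 − 2.5×24)×6 = 486 mm²; tension to near edge: (39 − 0.5×24)×6 = 162 mm². R_n = min(0.6×450×486, 0.6×345×846) + 1.0×450×162 = min(131.22, 175.12) + 72.9 = 204.12 kN. φR_n = 0.75 × 204.12 = 153.1 kN.
Governing: min(525.9, 209.0, 153.1) = 153.1 kN → block shear.

153.1 kN (block shear governs)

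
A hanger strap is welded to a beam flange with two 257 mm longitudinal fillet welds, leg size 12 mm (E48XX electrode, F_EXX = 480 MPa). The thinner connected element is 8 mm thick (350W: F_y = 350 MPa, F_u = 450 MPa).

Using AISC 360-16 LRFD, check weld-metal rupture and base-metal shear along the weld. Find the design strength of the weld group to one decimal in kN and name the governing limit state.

832.7 kN (base-metal shear governs)

Weld metal: throat = 0.707×12 = 8.484 mm, L = 2×257 = 514 mm. φR_n = 0.75 × 0.6 × 480 × 8.484 × 514 = 941.9 kN.
Base metal shear (8 mm plate): yield φR_n = 1.0×0.6×350×8×514 = 863.5 kN; rupture φR_n = 0.75×0.6×450×8×514 = 832.7 kN; take 832.7 kN (rupture).
Governing: min(941.9, 832.7) = 832.7 kN → base-metal shear.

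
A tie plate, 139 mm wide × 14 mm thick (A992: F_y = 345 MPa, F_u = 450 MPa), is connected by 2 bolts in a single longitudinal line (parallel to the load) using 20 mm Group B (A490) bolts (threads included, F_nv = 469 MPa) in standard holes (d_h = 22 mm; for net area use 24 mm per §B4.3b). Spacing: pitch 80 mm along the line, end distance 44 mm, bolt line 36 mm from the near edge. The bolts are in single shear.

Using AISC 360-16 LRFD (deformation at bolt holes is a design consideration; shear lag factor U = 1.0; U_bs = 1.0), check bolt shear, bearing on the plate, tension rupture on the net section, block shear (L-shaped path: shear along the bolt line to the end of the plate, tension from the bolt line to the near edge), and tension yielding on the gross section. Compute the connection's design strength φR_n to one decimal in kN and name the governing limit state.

Bolt shear: A_b = π(20)²/4 = 314.16 mm². φR_n = 0.75 × 469 × 314.16 × 2 × 1 = 221.0 kN.
Bearing (14 mm plate, F_u = 450 MPa): end bolts L_c = 44 − 22/2 = 33, R_n = min(1.2×33×14×450, 2.4×20×14×450) = 249.48 kN/bolt; interior L_c = 80 − 22 = 58, R_n = 302.4 kN/bolt. φR_n = 0.75 × (1×249.48 + 1×302.4) = 413.9 kN.
Tension rupture (net): A_n = (139 − 1×24)×14 = 1610 mm² (U = 1.0, A_e = A_n). φR_n = 0.75 × 450 × 1610 = 543.4 kN.
Block shear: shear path 1×[44+1×80] = 1×124 mm, A_gv = 1736, A_nv = 1×(124 − 1.5×24)×14 = 1232 mm²; tension to near edge: (36 − 0.5×24)×14 = 336 mm². R_n = min(0.6×450×1232, 0.6×345×1736) + 1.0×450×336 = min(332.64, 359.35) + 151.2 = 483.84 kN. φR_n = 0.75 × 483.84 = 362.9 kN.
Tension yield (gross): A_g = 139×14 = 1946 mm². φR_n = 0.90 × 345 × 1946 = 604.2 kN.
Governing: min(221.0, 413.9, 543.4, 362.9, 604.2) = 221.0 kN → bolt shear.

221.0 kN (bolt shear governs)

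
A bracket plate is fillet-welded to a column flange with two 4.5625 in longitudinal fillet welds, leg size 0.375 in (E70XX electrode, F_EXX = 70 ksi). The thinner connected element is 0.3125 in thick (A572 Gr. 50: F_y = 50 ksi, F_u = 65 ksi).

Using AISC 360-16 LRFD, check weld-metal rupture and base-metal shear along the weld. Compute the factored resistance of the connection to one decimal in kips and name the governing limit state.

Weld metal: throat = 0.707×0.375 = 0.26513 in, L = 2×4.5625 = 9.125 in. φR_n = 0.75 × 0.6 × 70 × 0.26513 × 9.125 = 76.2 kips.
Base metal shear (0.3125 in plate): yield φR_n = 1.0×0.6×50×0.3125×9.125 = 85.5 kips; rupture φR_n = 0.75×0.6×65×0.3125×9.125 = 83.4 kips; take 83.4 kips (rupture).
Governing: min(76.2, 83.4) = 76.2 kips → weld metal.

76.2 kips (weld metal governs)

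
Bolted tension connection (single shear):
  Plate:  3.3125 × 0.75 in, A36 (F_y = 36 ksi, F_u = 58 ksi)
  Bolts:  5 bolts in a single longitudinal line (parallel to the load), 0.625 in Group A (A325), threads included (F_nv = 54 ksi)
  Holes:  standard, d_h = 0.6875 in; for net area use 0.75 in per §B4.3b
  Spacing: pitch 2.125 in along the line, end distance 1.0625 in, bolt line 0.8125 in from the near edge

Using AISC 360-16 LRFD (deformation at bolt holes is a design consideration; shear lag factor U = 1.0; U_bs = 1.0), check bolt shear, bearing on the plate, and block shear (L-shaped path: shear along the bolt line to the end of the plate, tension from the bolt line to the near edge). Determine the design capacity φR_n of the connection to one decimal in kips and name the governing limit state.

62.1 kips (bolt shear governs)

Bolt shear: A_b = π(0.625)²/4 = 0.3068 in². φR_n = 0.75 × 54 × 0.3068 × 5 × 1 = 62.1 kips.
Bearing (0.75 in plate, F_u = 58 ksi): end bolts L_c = 1.0625 − 0.6875/2 = 0.71875, R_n = min(1.2×0.71875×0.75×58, 2.4×0.625×0.75×58) = 37.519 kips/bolt; interior L_c = 2.125 − 0.6875 = 1.4375, R_n = 65.25 kips/bolt. φR_n = 0.75 × (1×37.519 + 4×65.25) = 223.9 kips.
Block shear: shear path 1×[1.0625+4×2.125] = 1×9.5625 in, A_gv = 7.1719, A_nv = 1×(9.5625 − 4.5×0.75)×0.75 = 4.6406 in²; tension to near edge: (0.8125 − 0.5×0.75)×0.75 = 0.32813 in². R_n = min(0.6×58×4.6406, 0.6×36×7.1719) + 1.0×58×0.32813 = min(161.49, 154.91) + 19.032 = 173.94 kips. φR_n = 0.75 × 173.94 = 130.5 kips.
Governing: min(62.1, 223.9, 130.5) = 62.1 kips → bolt shear.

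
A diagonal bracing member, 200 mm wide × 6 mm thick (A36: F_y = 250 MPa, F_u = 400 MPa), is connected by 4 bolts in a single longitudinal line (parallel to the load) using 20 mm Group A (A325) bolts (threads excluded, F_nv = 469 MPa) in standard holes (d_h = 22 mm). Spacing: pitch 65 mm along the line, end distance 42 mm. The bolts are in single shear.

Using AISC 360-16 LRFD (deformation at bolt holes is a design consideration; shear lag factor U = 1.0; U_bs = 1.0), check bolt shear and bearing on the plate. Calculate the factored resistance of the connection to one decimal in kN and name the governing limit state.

326.2 kN (bearing governs)

Bolt shear: A_b = π(20)²/4 = 314.16 mm². φR_n = 0.75 × 469 × 314.16 × 4 × 1 = 442.0 kN.
Bearing (6 mm plate, F_u = 400 MPa): end bolts L_c = 42 − 22/2 = 31, R_n = min(1.2×31×6×400, 2.4×20×6×400) = 89.28 kN/bolt; interior L_c = 65 − 22 = 43, R_n = 115.2 kN/bolt. φR_n = 0.75 × (1×89.28 + 3×115.2) = 326.2 kN.
Governing: min(442.0, 326.2) = 326.2 kN → bearing.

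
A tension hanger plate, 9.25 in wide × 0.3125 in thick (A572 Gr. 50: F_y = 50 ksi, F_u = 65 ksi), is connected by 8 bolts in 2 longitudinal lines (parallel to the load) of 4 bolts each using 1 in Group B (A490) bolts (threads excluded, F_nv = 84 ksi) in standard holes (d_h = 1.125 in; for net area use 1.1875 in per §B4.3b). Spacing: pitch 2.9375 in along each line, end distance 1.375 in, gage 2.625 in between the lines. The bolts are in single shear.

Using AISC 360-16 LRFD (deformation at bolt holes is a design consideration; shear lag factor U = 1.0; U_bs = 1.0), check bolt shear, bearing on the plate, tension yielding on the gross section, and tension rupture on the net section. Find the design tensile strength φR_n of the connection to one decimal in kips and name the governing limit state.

Bolt shear: A_b = π(1)²/4 = 0.7854 in². φR_n = 0.75 × 84 × 0.7854 × 8 × 1 = 395.8 kips.
Bearing (0.3125 in plate, F_u = 65 ksi): end bolts L_c = 1.375 − 1.125/2 = 0.8125, R_n = min(1.2×0.8125×0.3125×65, 2.4×1×0.3125×65) = 19.805 kips/bolt; interior L_c = 2.9375 − 1.125 = 1.8125, R_n = 44.18 kips/bolt. φR_n = 0.75 × (2×19.805 + 6×44.18) = 228.5 kips.
Tension yield (gross): A_g = 9.25×0.3125 = 2.8906 in². φR_n = 0.90 × 50 × 2.8906 = 130.1 kips.
Tension rupture (net): A_n = (9.25 − 2×1.1875)×0.3125 = 2.1484 in² (U = 1.0, A_e = A_n). φR_n = 0.75 × 65 × 2.1484 = 104.7 kips.
Governing: min(395.8, 228.5, 130.1, 104.7) = 104.7 kips → net-section rupture.

104.7 kips (net-section rupture governs)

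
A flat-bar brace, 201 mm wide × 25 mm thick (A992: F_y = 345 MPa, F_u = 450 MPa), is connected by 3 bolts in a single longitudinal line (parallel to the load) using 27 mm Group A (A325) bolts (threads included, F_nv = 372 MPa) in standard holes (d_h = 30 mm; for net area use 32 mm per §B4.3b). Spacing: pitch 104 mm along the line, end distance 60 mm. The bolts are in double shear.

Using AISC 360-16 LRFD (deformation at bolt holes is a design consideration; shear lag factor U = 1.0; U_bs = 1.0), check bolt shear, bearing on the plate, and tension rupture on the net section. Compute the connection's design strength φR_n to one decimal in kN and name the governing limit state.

Bolt shear: A_b = π(27)²/4 = 572.56 mm². φR_n = 0.75 × 372 × 572.56 × 3 × 2 = 958.5 kN.
Bearing (25 mm plate, F_u = 450 MPa): end bolts L_c = 60 − 30/2 = 45, R_n = min(1.2×45×25×450, 2.4×27×25×450) = 607.5 kN/bolt; interior L_c = 104 − 30 = 74, R_n = 729 kN/bolt. φR_n = 0.75 × (1×607.5 + 2×729) = 1549.1 kN.
Tension rupture (net): A_n = (201 − 1×32)×25 = 4225 mm² (U = 1.0, A_e = A_n). φR_n = 0.75 × 450 × 4225 = 1425.9 kN.
Governing: min(958.5, 1549.1, 1425.9) = 958.5 kN → bolt shear.

958.5 kN (bolt shear governs)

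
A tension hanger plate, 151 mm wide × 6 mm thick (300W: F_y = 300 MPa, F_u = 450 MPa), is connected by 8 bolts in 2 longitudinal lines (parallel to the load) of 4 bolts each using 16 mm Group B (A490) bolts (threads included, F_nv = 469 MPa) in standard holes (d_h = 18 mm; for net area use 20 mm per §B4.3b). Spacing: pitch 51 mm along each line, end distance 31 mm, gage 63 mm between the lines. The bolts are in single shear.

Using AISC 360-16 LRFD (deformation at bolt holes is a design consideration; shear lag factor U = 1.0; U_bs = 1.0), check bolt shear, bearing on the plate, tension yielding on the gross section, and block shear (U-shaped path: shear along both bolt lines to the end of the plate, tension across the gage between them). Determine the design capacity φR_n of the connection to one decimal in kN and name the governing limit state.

Bolt shear: A_b = π(16)²/4 = 201.06 mm². φR_n = 0.75 × 469 × 201.06 × 8 × 1 = 565.8 kN.
Bearing (6 mm plate, F_u = 450 MPa): end bolts L_c = 31 − 18/2 = 22, R_n = min(1.2×22×6×450, 2.4×16×6×450) = 71.28 kN/bolt; interior L_c = 51 − 18 = 33, R_n = 103.68 kN/bolt. φR_n = 0.75 × (2×71.28 + 6×103.68) = 573.5 kN.
Tension yield (gross): A_g = 151×6 = 906 mm². φR_n = 0.90 × 300 × 906 = 244.6 kN.
Block shear: shear path 2×[31+3×51] = 2×184 mm, A_gv = 2208, A_nv = 2×(184 − 3.5×20)×6 = 1368 mm²; tension across gage: (63 − 1×20)×6 = 258 mm². R_n = min(0.6×450×1368, 0.6×300×2208) + 1.0×450×258 = min(369.36, 397.44) + 116.1 = 485.46 kN. φR_n = 0.75 × 485.46 = 364.1 kN.
Governing: min(565.8, 573.5, 244.6, 364.1) = 244.6 kN → gross-section yield.

244.6 kN (gross-section yield governs)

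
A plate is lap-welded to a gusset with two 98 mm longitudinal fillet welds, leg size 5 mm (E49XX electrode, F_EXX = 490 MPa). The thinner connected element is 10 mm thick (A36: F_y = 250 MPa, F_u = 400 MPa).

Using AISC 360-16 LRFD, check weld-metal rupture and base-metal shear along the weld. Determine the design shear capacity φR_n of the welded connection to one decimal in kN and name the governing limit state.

Weld metal: throat = 0.707×5 = 3.535 mm, L = 2×98 = 196 mm. φR_n = 0.75 × 0.6 × 490 × 3.535 × 196 = 152.8 kN.
Base metal shear (10 mm plate): yield φR_n = 1.0×0.6×250×10×196 = 294.0 kN; rupture φR_n = 0.75×0.6×400×10×196 = 352.8 kN; take 294.0 kN (yield).
Governing: min(152.8, 294.0) = 152.8 kN → weld metal.

152.8 kN (weld metal governs)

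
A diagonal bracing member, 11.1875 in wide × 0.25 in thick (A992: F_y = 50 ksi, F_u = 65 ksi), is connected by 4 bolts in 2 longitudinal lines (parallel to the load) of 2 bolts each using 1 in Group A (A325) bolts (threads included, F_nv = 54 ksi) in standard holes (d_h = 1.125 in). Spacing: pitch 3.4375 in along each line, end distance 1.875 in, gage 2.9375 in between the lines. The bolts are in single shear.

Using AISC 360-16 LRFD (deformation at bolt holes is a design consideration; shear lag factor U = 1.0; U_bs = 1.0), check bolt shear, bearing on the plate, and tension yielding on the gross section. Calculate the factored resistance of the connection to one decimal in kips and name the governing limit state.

Bolt shear: A_b = π(1)²/4 = 0.7854 in². φR_n = 0.75 × 54 × 0.7854 × 4 × 1 = 127.2 kips.
Bearing (0.25 in plate, F_u = 65 ksi): end bolts L_c = 1.875 − 1.125/2 = 1.3125, R_n = min(1.2×1.3125×0.25×65, 2.4×1×0.25×65) = 25.594 kips/bolt; interior L_c = 3.4375 − 1.125 = 2.3125, R_n = 39 kips/bolt. φR_n = 0.75 × (2×25.594 + 2×39) = 96.9 kips.
Tension yield (gross): A_g = 11.1875×0.25 = 2.7969 in². φR_n = 0.90 × 50 × 2.7969 = 125.9 kips.
Governing: min(127.2, 96.9, 125.9) = 96.9 kips → bearing.

96.9 kips (bearing governs)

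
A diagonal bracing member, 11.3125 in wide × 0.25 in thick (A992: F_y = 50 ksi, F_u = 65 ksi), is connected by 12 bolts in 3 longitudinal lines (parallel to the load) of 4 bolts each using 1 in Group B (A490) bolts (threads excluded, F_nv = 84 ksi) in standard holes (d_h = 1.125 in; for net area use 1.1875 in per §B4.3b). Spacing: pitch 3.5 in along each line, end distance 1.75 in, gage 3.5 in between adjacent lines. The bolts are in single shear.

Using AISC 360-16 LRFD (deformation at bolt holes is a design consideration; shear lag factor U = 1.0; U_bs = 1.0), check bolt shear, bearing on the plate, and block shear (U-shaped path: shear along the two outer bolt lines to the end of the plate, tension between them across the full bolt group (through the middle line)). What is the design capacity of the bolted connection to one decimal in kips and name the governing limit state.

Bolt shear: A_b = π(1)²/4 = 0.7854 in². φR_n = 0.75 × 84 × 0.7854 × 12 × 1 = 593.8 kips.
Bearing (0.25 in plate, F_u = 65 ksi): end bolts L_c = 1.75 − 1.125/2 = 1.1875, R_n = min(1.2×1.1875×0.25×65, 2.4×1×0.25×65) = 23.156 kips/bolt; interior L_c = 3.5 − 1.125 = 2.375, R_n = 39 kips/bolt. φR_n = 0.75 × (3×23.156 + 9×39) = 315.4 kips.
Block shear: shear path 2×[1.75+3×3.5] = 2×12.25 in, A_gv = 6.125, A_nv = 2×(12.25 − 3.5×1.1875)×0.25 = 4.0469 in²; tension across gage: (7 − 2×1.1875)×0.25 = 1.1563 in². R_n = min(0.6×65×4.0469, 0.6×50×6.125) + 1.0×65×1.1563 = min(157.83, 183.75) + 75.16 = 232.99 kips. φR_n = 0.75 × 232.99 = 174.7 kips.
Governing: min(593.8, 315.4, 174.7) = 174.7 kips → block shear.

174.7 kips (block shear governs)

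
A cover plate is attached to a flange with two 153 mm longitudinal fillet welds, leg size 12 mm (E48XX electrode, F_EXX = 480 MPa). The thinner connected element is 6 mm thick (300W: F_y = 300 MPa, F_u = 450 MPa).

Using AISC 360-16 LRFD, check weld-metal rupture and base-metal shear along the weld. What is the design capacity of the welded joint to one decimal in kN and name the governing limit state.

330.5 kN (base-metal shear governs)

Weld metal: throat = 0.707×12 = 8.484 mm, L = 2×153 = 306 mm. φR_n = 0.75 × 0.6 × 480 × 8.484 × 306 = 560.8 kN.
Base metal shear (6 mm plate): yield φR_n = 1.0×0.6×300×6×306 = 330.5 kN; rupture φR_n = 0.75×0.6×450×6×306 = 371.8 kN; take 330.5 kN (yield).
Governing: min(560.8, 330.5) = 330.5 kN → base-metal shear.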